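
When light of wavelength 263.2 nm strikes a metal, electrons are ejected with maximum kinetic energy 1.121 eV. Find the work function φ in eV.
3.59 eV

From Einstein's photoelectric equation: KE_max = hf - φ = hc/λ - φ

Rearranging for φ:
φ = hc/λ - KE_max

Calculate photon energy:
E_photon = hc/λ = 4.7106 eV

Therefore:
φ = 4.7106 - 1.121 = 3.59 eV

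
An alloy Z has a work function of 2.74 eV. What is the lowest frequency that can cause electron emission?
6.6253e+14 Hz

The threshold frequency is when the photon energy equals the work function:
hf₀ = φ

Solving for f₀:
f₀ = φ/h = (2.74 eV × 1.602×10⁻¹⁹ J/eV) / (6.626×10⁻³⁴ J·s)
f₀ = 6.6253e+14 Hz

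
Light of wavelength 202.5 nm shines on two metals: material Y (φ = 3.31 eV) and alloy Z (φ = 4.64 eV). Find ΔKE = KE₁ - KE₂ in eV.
1.3300 eV

Using KE_max = hc/λ - φ for each metal:

Photon energy: E = hc/λ = 6.1227 eV

For material Y (φ₁ = 3.31 eV):
KE₁ = E - φ₁ = 6.1227 - 3.31 = 2.8127 eV

For alloy Z (φ₂ = 4.64 eV):
KE₂ = E - φ₂ = 6.1227 - 4.64 = 1.4827 eV

Difference:
ΔKE = KE₁ - KE₂ = 2.8127 - 1.4827 = 1.3300 eV

Note: The difference equals the difference in work functions: 4.64 - 3.31 = 1.33 eV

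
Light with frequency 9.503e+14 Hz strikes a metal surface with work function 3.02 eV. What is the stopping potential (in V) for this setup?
0.9101 V

The stopping potential V_s satisfies: eV_s = KE_max

First, find KE_max using Einstein's equation:
E_photon = hf = (6.626×10⁻³⁴ J·s)(9.503e+14 Hz) = 3.9301 eV
KE_max = E_photon - φ = 3.9301 - 3.02 = 0.9101 eV

Since eV_s = KE_max:
V_s = KE_max/e = 0.9101 V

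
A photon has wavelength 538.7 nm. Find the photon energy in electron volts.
2.3015 eV

Using E = hf = hc/λ:

E = hc/λ = (6.626×10⁻³⁴ J·s)(3×10⁸ m/s) / (538.7×10⁻⁹ m)
E = 2.3015 eV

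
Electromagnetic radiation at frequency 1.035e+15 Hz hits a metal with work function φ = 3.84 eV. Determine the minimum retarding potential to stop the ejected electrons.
0.4404 V

The stopping potential V_s satisfies: eV_s = KE_max

First, find KE_max using Einstein's equation:
E_photon = hf = (6.626×10⁻³⁴ J·s)(1.035e+15 Hz) = 4.2804 eV
KE_max = E_photon - φ = 4.2804 - 3.84 = 0.4404 eV

Since eV_s = KE_max:
V_s = KE_max/e = 0.4404 V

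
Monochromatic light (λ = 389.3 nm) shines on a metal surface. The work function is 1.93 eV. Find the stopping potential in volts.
1.2548 V

The stopping potential V_s satisfies: eV_s = KE_max

First, find KE_max using Einstein's equation:
E_photon = hc/λ = 3.1848 eV
KE_max = E_photon - φ = 3.1848 - 1.93 = 1.2548 eV

Since eV_s = KE_max:
V_s = KE_max/e = 1.2548 V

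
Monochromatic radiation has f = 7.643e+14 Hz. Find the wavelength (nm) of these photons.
392.24 nm

Using the wave equation: c = fλ

Solving for wavelength:
λ = c/f = (3×10⁸ m/s) / (7.643e+14 Hz)
λ = 392.24 nm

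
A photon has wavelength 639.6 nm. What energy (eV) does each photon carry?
1.9385 eV

Using E = hf = hc/λ:

E = hc/λ = (6.626×10⁻³⁴ J·s)(3×10⁸ m/s) / (639.6×10⁻⁹ m)
E = 1.9385 eV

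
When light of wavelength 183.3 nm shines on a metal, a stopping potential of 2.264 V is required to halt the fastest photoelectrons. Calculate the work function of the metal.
4.50 eV

The stopping potential gives the maximum kinetic energy: KE_max = eV_s = 2.264 eV

From Einstein's photoelectric equation: KE_max = hc/λ - φ
Rearranging: φ = hc/λ - KE_max

Calculate photon energy:
E_photon = hc/λ = (6.626×10⁻³⁴ J·s)(3×10⁸ m/s) / (183.3×10⁻⁹ m) = 6.7640 eV

Therefore:
φ = 6.7640 - 2.264 = 4.50 eV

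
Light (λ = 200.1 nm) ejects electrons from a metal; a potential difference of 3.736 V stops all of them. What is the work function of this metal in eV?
2.46 eV

The stopping potential gives the maximum kinetic energy: KE_max = eV_s = 3.736 eV

From Einstein's photoelectric equation: KE_max = hc/λ - φ
Rearranging: φ = hc/λ - KE_max

Calculate photon energy:
E_photon = hc/λ = (6.626×10⁻³⁴ J·s)(3×10⁸ m/s) / (200.1×10⁻⁹ m) = 6.1961 eV

Therefore:
φ = 6.1961 - 3.736 = 2.46 eV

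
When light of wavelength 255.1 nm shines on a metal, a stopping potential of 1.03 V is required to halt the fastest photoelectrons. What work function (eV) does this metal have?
3.83 eV

The stopping potential gives the maximum kinetic energy: KE_max = eV_s = 1.03 eV

From Einstein's photoelectric equation: KE_max = hc/λ - φ
Rearranging: φ = hc/λ - KE_max

Calculate photon energy:
E_photon = hc/λ = (6.626×10⁻³⁴ J·s)(3×10⁸ m/s) / (255.1×10⁻⁹ m) = 4.8602 eV

Therefore:
φ = 4.8602 - 1.03 = 3.83 eV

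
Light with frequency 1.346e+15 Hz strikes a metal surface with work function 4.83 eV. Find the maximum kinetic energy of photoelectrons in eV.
0.7366 eV

Using Einstein's photoelectric equation: KE_max = hf - φ

First, calculate the photon energy:
E_photon = hf = (6.626×10⁻³⁴ J·s)(1.346e+15 Hz)
E_photon = 5.5666 eV

Then, the maximum kinetic energy:
KE_max = E_photon - φ = 5.5666 eV - 4.83 eV = 0.7366 eV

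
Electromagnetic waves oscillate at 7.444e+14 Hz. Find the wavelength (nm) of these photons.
402.73 nm

Using the wave equation: c = fλ

Solving for wavelength:
λ = c/f = (3×10⁸ m/s) / (7.444e+14 Hz)
λ = 402.73 nm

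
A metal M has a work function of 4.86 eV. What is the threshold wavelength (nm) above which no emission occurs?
255.11 nm

The threshold wavelength is when the photon energy equals the work function:
hc/λ₀ = φ

Solving for λ₀:
λ₀ = hc/φ = (6.626×10⁻³⁴ J·s)(3×10⁸ m/s) / (4.86 eV × 1.602×10⁻¹⁹ J/eV)
λ₀ = 255.11 nm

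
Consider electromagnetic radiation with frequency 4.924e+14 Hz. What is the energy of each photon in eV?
2.0364 eV

Using E = hf:

E = hf = (6.626×10⁻³⁴ J·s)(4.924e+14 Hz)
E = 2.0364 eV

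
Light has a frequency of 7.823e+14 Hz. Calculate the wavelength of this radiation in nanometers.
383.22 nm

Using the wave equation: c = fλ

Solving for wavelength:
λ = c/f = (3×10⁸ m/s) / (7.823e+14 Hz)
λ = 383.22 nm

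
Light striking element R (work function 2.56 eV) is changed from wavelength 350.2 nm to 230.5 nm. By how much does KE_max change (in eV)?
1.8385 eV

Using Einstein's equation: KE_max = hc/λ - φ

For λ₁ = 350.2 nm:
KE₁ = hc/λ₁ - φ = 3.5404 - 2.56 = 0.9804 eV

For λ₂ = 230.5 nm:
KE₂ = hc/λ₂ - φ = 5.3789 - 2.56 = 2.8189 eV

Change in KE:
ΔKE = KE₂ - KE₁ = 2.8189 - 0.9804 = 1.8385 eV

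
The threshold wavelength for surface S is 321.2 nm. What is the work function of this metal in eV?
3.86 eV

At the threshold wavelength, photon energy equals work function:
φ = hc/λ₀

Calculating:
φ = (6.626×10⁻³⁴ J·s)(3×10⁸ m/s) / (321.2×10⁻⁹ m)
φ = 3.86 eV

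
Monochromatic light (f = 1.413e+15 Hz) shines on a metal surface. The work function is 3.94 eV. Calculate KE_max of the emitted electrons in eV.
1.9037 eV

Using Einstein's photoelectric equation: KE_max = hf - φ

First, calculate the photon energy:
E_photon = hf = (6.626×10⁻³⁴ J·s)(1.413e+15 Hz)
E_photon = 5.8437 eV

Then, the maximum kinetic energy:
KE_max = E_photon - φ = 5.8437 eV - 3.94 eV = 1.9037 eV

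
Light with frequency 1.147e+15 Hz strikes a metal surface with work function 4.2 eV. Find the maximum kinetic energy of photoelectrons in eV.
0.5436 eV

Using Einstein's photoelectric equation: KE_max = hf - φ

First, calculate the photon energy:
E_photon = hf = (6.626×10⁻³⁴ J·s)(1.147e+15 Hz)
E_photon = 4.7436 eV

Then, the maximum kinetic energy:
KE_max = E_photon - φ = 4.7436 eV - 4.2 eV = 0.5436 eV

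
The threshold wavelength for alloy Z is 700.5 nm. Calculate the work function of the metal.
1.77 eV

At the threshold wavelength, photon energy equals work function:
φ = hc/λ₀

Calculating:
φ = (6.626×10⁻³⁴ J·s)(3×10⁸ m/s) / (700.5×10⁻⁹ m)
φ = 1.77 eV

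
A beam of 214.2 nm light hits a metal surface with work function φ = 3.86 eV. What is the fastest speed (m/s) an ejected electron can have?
8.2358e+05 m/s

First, find the maximum kinetic energy:
E_photon = hc/λ = 5.7882 eV
KE_max = E_photon - φ = 5.7882 - 3.86 = 1.9282 eV

Convert to Joules: KE_max = 1.9282 × 1.602×10⁻¹⁹ J = 3.0894e-19 J

Then use KE = ½mv² to find velocity:
v = √(2·KE/m) = √(2 × 3.0894e-19 J / 9.109e-31 kg)
v = 8.2358e+05 m/s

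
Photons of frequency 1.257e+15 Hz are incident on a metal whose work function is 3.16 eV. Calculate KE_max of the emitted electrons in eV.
2.0385 eV

Using Einstein's photoelectric equation: KE_max = hf - φ

First, calculate the photon energy:
E_photon = hf = (6.626×10⁻³⁴ J·s)(1.257e+15 Hz)
E_photon = 5.1985 eV

Then, the maximum kinetic energy:
KE_max = E_photon - φ = 5.1985 eV - 3.16 eV = 2.0385 eV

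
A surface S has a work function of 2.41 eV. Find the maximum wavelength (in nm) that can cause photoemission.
514.46 nm

The threshold wavelength is when the photon energy equals the work function:
hc/λ₀ = φ

Solving for λ₀:
λ₀ = hc/φ = (6.626×10⁻³⁴ J·s)(3×10⁸ m/s) / (2.41 eV × 1.602×10⁻¹⁹ J/eV)
λ₀ = 514.46 nm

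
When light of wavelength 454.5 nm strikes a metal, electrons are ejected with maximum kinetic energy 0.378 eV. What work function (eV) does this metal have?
2.35 eV

From Einstein's photoelectric equation: KE_max = hf - φ = hc/λ - φ

Rearranging for φ:
φ = hc/λ - KE_max

Calculate photon energy:
E_photon = hc/λ = 2.7279 eV

Therefore:
φ = 2.7279 - 0.378 = 2.35 eV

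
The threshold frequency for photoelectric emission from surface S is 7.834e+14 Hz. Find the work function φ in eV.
3.24 eV

At the threshold frequency, photon energy equals work function:
φ = hf₀

Calculating:
φ = (6.626×10⁻³⁴ J·s)(7.834e+14 Hz)
φ = 3.24 eV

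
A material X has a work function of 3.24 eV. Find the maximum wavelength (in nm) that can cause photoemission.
382.67 nm

The threshold wavelength is when the photon energy equals the work function:
hc/λ₀ = φ

Solving for λ₀:
λ₀ = hc/φ = (6.626×10⁻³⁴ J·s)(3×10⁸ m/s) / (3.24 eV × 1.602×10⁻¹⁹ J/eV)
λ₀ = 382.67 nm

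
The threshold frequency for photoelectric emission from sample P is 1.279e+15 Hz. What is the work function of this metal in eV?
5.29 eV

At the threshold frequency, photon energy equals work function:
φ = hf₀

Calculating:
φ = (6.626×10⁻³⁴ J·s)(1.279e+15 Hz)
φ = 5.29 eV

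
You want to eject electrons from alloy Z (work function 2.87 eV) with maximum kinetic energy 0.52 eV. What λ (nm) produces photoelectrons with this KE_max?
365.74 nm

From Einstein's equation: KE_max = hc/λ - φ

Rearranging for λ:
hc/λ = KE_max + φ
λ = hc/(KE_max + φ)

Required photon energy:
E_photon = KE_max + φ = 0.52 + 2.87 = 3.39 eV

Required wavelength:
λ = hc/E_photon = (6.626×10⁻³⁴)(3×10⁸) / (3.39 × 1.602×10⁻¹⁹)
λ = 365.74 nm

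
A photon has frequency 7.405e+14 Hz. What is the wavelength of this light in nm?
404.85 nm

Using the wave equation: c = fλ

Solving for wavelength:
λ = c/f = (3×10⁸ m/s) / (7.405e+14 Hz)
λ = 404.85 nm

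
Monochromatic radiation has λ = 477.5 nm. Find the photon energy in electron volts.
2.5965 eV

Using E = hf = hc/λ:

E = hc/λ = (6.626×10⁻³⁴ J·s)(3×10⁸ m/s) / (477.5×10⁻⁹ m)
E = 2.5965 eV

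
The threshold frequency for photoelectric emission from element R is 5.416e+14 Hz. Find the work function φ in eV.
2.24 eV

At the threshold frequency, photon energy equals work function:
φ = hf₀

Calculating:
φ = (6.626×10⁻³⁴ J·s)(5.416e+14 Hz)
φ = 2.24 eV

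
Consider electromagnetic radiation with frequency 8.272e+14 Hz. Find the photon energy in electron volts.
3.4210 eV

Using E = hf:

E = hf = (6.626×10⁻³⁴ J·s)(8.272e+14 Hz)
E = 3.4210 eV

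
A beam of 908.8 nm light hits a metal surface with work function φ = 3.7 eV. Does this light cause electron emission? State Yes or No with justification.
No

For photoemission, the photon energy must exceed the work function.

Photon energy: E = hc/λ = 1.3643 eV
Work function: φ = 3.7 eV

Since E_photon (1.3643 eV) < φ (3.7 eV), photoemission will NOT occur.
The threshold wavelength is λ₀ = hc/φ = 335.1 nm.
Since 908.8 nm > 335.1 nm, the photons lack sufficient energy.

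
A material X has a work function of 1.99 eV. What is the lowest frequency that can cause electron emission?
4.8118e+14 Hz

The threshold frequency is when the photon energy equals the work function:
hf₀ = φ

Solving for f₀:
f₀ = φ/h = (1.99 eV × 1.602×10⁻¹⁹ J/eV) / (6.626×10⁻³⁴ J·s)
f₀ = 4.8118e+14 Hz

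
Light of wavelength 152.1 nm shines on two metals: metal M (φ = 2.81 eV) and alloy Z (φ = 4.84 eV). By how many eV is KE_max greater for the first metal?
2.0300 eV

Using KE_max = hc/λ - φ for each metal:

Photon energy: E = hc/λ = 8.1515 eV

For metal M (φ₁ = 2.81 eV):
KE₁ = E - φ₁ = 8.1515 - 2.81 = 5.3415 eV

For alloy Z (φ₂ = 4.84 eV):
KE₂ = E - φ₂ = 8.1515 - 4.84 = 3.3115 eV

Difference:
ΔKE = KE₁ - KE₂ = 5.3415 - 3.3115 = 2.0300 eV

Note: The difference equals the difference in work functions: 4.84 - 2.81 = 2.03 eV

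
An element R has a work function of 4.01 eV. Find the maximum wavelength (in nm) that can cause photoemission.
309.19 nm

The threshold wavelength is when the photon energy equals the work function:
hc/λ₀ = φ

Solving for λ₀:
λ₀ = hc/φ = (6.626×10⁻³⁴ J·s)(3×10⁸ m/s) / (4.01 eV × 1.602×10⁻¹⁹ J/eV)
λ₀ = 309.19 nm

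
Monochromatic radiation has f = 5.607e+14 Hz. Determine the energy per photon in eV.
2.3189 eV

Using E = hf:

E = hf = (6.626×10⁻³⁴ J·s)(5.607e+14 Hz)
E = 2.3189 eV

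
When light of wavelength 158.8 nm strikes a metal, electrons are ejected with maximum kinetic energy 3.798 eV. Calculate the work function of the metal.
4.01 eV

From Einstein's photoelectric equation: KE_max = hf - φ = hc/λ - φ

Rearranging for φ:
φ = hc/λ - KE_max

Calculate photon energy:
E_photon = hc/λ = 7.8076 eV

Therefore:
φ = 7.8076 - 3.798 = 4.01 eV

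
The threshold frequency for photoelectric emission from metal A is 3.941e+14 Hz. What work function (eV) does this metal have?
1.63 eV

At the threshold frequency, photon energy equals work function:
φ = hf₀

Calculating:
φ = (6.626×10⁻³⁴ J·s)(3.941e+14 Hz)
φ = 1.63 eV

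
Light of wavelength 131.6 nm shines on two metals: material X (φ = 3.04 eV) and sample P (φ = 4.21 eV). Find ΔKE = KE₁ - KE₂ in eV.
1.1700 eV

Using KE_max = hc/λ - φ for each metal:

Photon energy: E = hc/λ = 9.4213 eV

For material X (φ₁ = 3.04 eV):
KE₁ = E - φ₁ = 9.4213 - 3.04 = 6.3813 eV

For sample P (φ₂ = 4.21 eV):
KE₂ = E - φ₂ = 9.4213 - 4.21 = 5.2113 eV

Difference:
ΔKE = KE₁ - KE₂ = 6.3813 - 5.2113 = 1.1700 eV

Note: The difference equals the difference in work functions: 4.21 - 3.04 = 1.17 eV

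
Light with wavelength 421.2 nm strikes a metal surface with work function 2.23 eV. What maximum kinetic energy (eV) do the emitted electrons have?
0.7136 eV

Using Einstein's photoelectric equation: KE_max = hf - φ = hc/λ - φ

First, calculate the photon energy:
E_photon = hc/λ = (6.626×10⁻³⁴ J·s)(3×10⁸ m/s) / (421.2×10⁻⁹ m)
E_photon = 2.9436 eV

Then, the maximum kinetic energy:
KE_max = E_photon - φ = 2.9436 eV - 2.23 eV = 0.7136 eV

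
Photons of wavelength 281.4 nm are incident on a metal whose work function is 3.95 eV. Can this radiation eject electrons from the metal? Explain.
Yes

For photoemission, the photon energy must exceed the work function.

Photon energy: E = hc/λ = 4.4060 eV
Work function: φ = 3.95 eV

Since E_photon (4.4060 eV) > φ (3.95 eV), photoemission WILL occur.
The threshold wavelength is λ₀ = hc/φ = 313.9 nm.
Since 281.4 nm < 313.9 nm, the light has sufficient energy.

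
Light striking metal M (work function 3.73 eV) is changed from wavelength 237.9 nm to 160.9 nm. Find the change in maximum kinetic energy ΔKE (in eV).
2.4941 eV

Using Einstein's equation: KE_max = hc/λ - φ

For λ₁ = 237.9 nm:
KE₁ = hc/λ₁ - φ = 5.2116 - 3.73 = 1.4816 eV

For λ₂ = 160.9 nm:
KE₂ = hc/λ₂ - φ = 7.7057 - 3.73 = 3.9757 eV

Change in KE:
ΔKE = KE₂ - KE₁ = 3.9757 - 1.4816 = 2.4941 eV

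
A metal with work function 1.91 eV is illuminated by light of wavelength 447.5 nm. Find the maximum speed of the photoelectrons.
5.5021e+05 m/s

First, find the maximum kinetic energy:
E_photon = hc/λ = 2.7706 eV
KE_max = E_photon - φ = 2.7706 - 1.91 = 0.8606 eV

Convert to Joules: KE_max = 0.8606 × 1.602×10⁻¹⁹ J = 1.3788e-19 J

Then use KE = ½mv² to find velocity:
v = √(2·KE/m) = √(2 × 1.3788e-19 J / 9.109e-31 kg)
v = 5.5021e+05 m/s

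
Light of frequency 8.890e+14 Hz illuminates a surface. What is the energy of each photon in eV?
3.6766 eV

Using E = hf:

E = hf = (6.626×10⁻³⁴ J·s)(8.890e+14 Hz)
E = 3.6766 eV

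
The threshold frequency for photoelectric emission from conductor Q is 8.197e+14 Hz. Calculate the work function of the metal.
3.39 eV

At the threshold frequency, photon energy equals work function:
φ = hf₀

Calculating:
φ = (6.626×10⁻³⁴ J·s)(8.197e+14 Hz)
φ = 3.39 eV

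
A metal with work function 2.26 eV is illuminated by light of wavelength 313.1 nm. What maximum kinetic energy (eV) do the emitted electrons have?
1.6999 eV

Using Einstein's photoelectric equation: KE_max = hf - φ = hc/λ - φ

First, calculate the photon energy:
E_photon = hc/λ = (6.626×10⁻³⁴ J·s)(3×10⁸ m/s) / (313.1×10⁻⁹ m)
E_photon = 3.9599 eV

Then, the maximum kinetic energy:
KE_max = E_photon - φ = 3.9599 eV - 2.26 eV = 1.6999 eV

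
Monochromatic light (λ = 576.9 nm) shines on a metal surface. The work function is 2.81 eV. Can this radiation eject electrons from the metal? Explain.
No

For photoemission, the photon energy must exceed the work function.

Photon energy: E = hc/λ = 2.1491 eV
Work function: φ = 2.81 eV

Since E_photon (2.1491 eV) < φ (2.81 eV), photoemission will NOT occur.
The threshold wavelength is λ₀ = hc/φ = 441.2 nm.
Since 576.9 nm > 441.2 nm, the photons lack sufficient energy.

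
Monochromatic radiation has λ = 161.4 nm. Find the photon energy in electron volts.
7.6818 eV

Using E = hf = hc/λ:

E = hc/λ = (6.626×10⁻³⁴ J·s)(3×10⁸ m/s) / (161.4×10⁻⁹ m)
E = 7.6818 eV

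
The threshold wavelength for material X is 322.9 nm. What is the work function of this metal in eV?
3.84 eV

At the threshold wavelength, photon energy equals work function:
φ = hc/λ₀

Calculating:
φ = (6.626×10⁻³⁴ J·s)(3×10⁸ m/s) / (322.9×10⁻⁹ m)
φ = 3.84 eV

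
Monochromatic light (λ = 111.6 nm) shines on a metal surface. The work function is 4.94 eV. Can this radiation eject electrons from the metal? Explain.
Yes

For photoemission, the photon energy must exceed the work function.

Photon energy: E = hc/λ = 11.1097 eV
Work function: φ = 4.94 eV

Since E_photon (11.1097 eV) > φ (4.94 eV), photoemission WILL occur.
The threshold wavelength is λ₀ = hc/φ = 251.0 nm.
Since 111.6 nm < 251.0 nm, the light has sufficient energy.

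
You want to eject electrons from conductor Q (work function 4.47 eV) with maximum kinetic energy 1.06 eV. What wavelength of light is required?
224.20 nm

From Einstein's equation: KE_max = hc/λ - φ

Rearranging for λ:
hc/λ = KE_max + φ
λ = hc/(KE_max + φ)

Required photon energy:
E_photon = KE_max + φ = 1.06 + 4.47 = 5.53 eV

Required wavelength:
λ = hc/E_photon = (6.626×10⁻³⁴)(3×10⁸) / (5.53 × 1.602×10⁻¹⁹)
λ = 224.20 nm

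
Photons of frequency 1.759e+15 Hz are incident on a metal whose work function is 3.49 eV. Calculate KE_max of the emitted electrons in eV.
3.7846 eV

Using Einstein's photoelectric equation: KE_max = hf - φ

First, calculate the photon energy:
E_photon = hf = (6.626×10⁻³⁴ J·s)(1.759e+15 Hz)
E_photon = 7.2746 eV

Then, the maximum kinetic energy:
KE_max = E_photon - φ = 7.2746 eV - 3.49 eV = 3.7846 eV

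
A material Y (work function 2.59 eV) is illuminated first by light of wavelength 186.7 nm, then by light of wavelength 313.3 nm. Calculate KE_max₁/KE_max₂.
2.9625

Using Einstein's equation: KE_max = hc/λ - φ

For λ₁ = 186.7 nm:
E₁ = hc/λ₁ = 6.6408 eV
KE₁ = E₁ - φ = 6.6408 - 2.59 = 4.0508 eV

For λ₂ = 313.3 nm:
E₂ = hc/λ₂ = 3.9574 eV
KE₂ = E₂ - φ = 3.9574 - 2.59 = 1.3674 eV

Ratio: KE₁/KE₂ = 4.0508/1.3674 = 2.9625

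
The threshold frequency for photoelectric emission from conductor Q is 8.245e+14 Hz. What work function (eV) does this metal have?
3.41 eV

At the threshold frequency, photon energy equals work function:
φ = hf₀

Calculating:
φ = (6.626×10⁻³⁴ J·s)(8.245e+14 Hz)
φ = 3.41 eV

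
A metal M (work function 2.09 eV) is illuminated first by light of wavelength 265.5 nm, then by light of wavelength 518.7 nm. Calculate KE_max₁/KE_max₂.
8.5912

Using Einstein's equation: KE_max = hc/λ - φ

For λ₁ = 265.5 nm:
E₁ = hc/λ₁ = 4.6698 eV
KE₁ = E₁ - φ = 4.6698 - 2.09 = 2.5798 eV

For λ₂ = 518.7 nm:
E₂ = hc/λ₂ = 2.3903 eV
KE₂ = E₂ - φ = 2.3903 - 2.09 = 0.3003 eV

Ratio: KE₁/KE₂ = 2.5798/0.3003 = 8.5912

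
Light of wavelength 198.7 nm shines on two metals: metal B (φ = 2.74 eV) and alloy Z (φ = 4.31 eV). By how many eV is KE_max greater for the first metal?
1.5700 eV

Using KE_max = hc/λ - φ for each metal:

Photon energy: E = hc/λ = 6.2398 eV

For metal B (φ₁ = 2.74 eV):
KE₁ = E - φ₁ = 6.2398 - 2.74 = 3.4998 eV

For alloy Z (φ₂ = 4.31 eV):
KE₂ = E - φ₂ = 6.2398 - 4.31 = 1.9298 eV

Difference:
ΔKE = KE₁ - KE₂ = 3.4998 - 1.9298 = 1.5700 eV

Note: The difference equals the difference in work functions: 4.31 - 2.74 = 1.57 eV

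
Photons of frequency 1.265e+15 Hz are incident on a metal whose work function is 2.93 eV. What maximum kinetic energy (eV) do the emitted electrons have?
2.3016 eV

Using Einstein's photoelectric equation: KE_max = hf - φ

First, calculate the photon energy:
E_photon = hf = (6.626×10⁻³⁴ J·s)(1.265e+15 Hz)
E_photon = 5.2316 eV

Then, the maximum kinetic energy:
KE_max = E_photon - φ = 5.2316 eV - 2.93 eV = 2.3016 eV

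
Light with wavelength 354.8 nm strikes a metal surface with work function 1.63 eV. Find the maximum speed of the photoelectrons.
8.0985e+05 m/s

First, find the maximum kinetic energy:
E_photon = hc/λ = 3.4945 eV
KE_max = E_photon - φ = 3.4945 - 1.63 = 1.8645 eV

Convert to Joules: KE_max = 1.8645 × 1.602×10⁻¹⁹ J = 2.9872e-19 J

Then use KE = ½mv² to find velocity:
v = √(2·KE/m) = √(2 × 2.9872e-19 J / 9.109e-31 kg)
v = 8.0985e+05 m/s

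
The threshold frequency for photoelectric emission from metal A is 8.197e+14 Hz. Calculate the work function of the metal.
3.39 eV

At the threshold frequency, photon energy equals work function:
φ = hf₀

Calculating:
φ = (6.626×10⁻³⁴ J·s)(8.197e+14 Hz)
φ = 3.39 eV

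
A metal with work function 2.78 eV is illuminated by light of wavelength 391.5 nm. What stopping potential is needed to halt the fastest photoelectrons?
0.3869 V

The stopping potential V_s satisfies: eV_s = KE_max

First, find KE_max using Einstein's equation:
E_photon = hc/λ = 3.1669 eV
KE_max = E_photon - φ = 3.1669 - 2.78 = 0.3869 eV

Since eV_s = KE_max:
V_s = KE_max/e = 0.3869 V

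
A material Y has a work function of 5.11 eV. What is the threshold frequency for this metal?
1.2356e+15 Hz

The threshold frequency is when the photon energy equals the work function:
hf₀ = φ

Solving for f₀:
f₀ = φ/h = (5.11 eV × 1.602×10⁻¹⁹ J/eV) / (6.626×10⁻³⁴ J·s)
f₀ = 1.2356e+15 Hz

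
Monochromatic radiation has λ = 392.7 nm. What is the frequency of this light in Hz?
7.6341e+14 Hz

Using the wave equation: c = fλ

Solving for frequency:
f = c/λ = (3×10⁸ m/s) / (392.7×10⁻⁹ m)
f = 7.6341e+14 Hz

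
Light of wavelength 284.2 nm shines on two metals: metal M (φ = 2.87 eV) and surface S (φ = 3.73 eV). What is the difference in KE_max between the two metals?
0.8600 eV

Using KE_max = hc/λ - φ for each metal:

Photon energy: E = hc/λ = 4.3626 eV

For metal M (φ₁ = 2.87 eV):
KE₁ = E - φ₁ = 4.3626 - 2.87 = 1.4926 eV

For surface S (φ₂ = 3.73 eV):
KE₂ = E - φ₂ = 4.3626 - 3.73 = 0.6326 eV

Difference:
ΔKE = KE₁ - KE₂ = 1.4926 - 0.6326 = 0.8600 eV

Note: The difference equals the difference in work functions: 3.73 - 2.87 = 0.86 eV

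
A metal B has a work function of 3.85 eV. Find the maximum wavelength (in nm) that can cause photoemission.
322.04 nm

The threshold wavelength is when the photon energy equals the work function:
hc/λ₀ = φ

Solving for λ₀:
λ₀ = hc/φ = (6.626×10⁻³⁴ J·s)(3×10⁸ m/s) / (3.85 eV × 1.602×10⁻¹⁹ J/eV)
λ₀ = 322.04 nm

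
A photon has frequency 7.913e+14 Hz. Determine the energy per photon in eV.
3.2726 eV

Using E = hf:

E = hf = (6.626×10⁻³⁴ J·s)(7.913e+14 Hz)
E = 3.2726 eV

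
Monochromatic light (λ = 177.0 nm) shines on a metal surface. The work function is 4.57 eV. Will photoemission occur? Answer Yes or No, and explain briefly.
Yes

For photoemission, the photon energy must exceed the work function.

Photon energy: E = hc/λ = 7.0048 eV
Work function: φ = 4.57 eV

Since E_photon (7.0048 eV) > φ (4.57 eV), photoemission WILL occur.
The threshold wavelength is λ₀ = hc/φ = 271.3 nm.
Since 177.0 nm < 271.3 nm, the light has sufficient energy.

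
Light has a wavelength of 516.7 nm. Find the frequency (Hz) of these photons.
5.8021e+14 Hz

Using the wave equation: c = fλ

Solving for frequency:
f = c/λ = (3×10⁸ m/s) / (516.7×10⁻⁹ m)
f = 5.8021e+14 Hz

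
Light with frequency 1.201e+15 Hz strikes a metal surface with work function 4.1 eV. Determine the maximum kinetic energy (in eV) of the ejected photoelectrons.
0.8669 eV

Using Einstein's photoelectric equation: KE_max = hf - φ

First, calculate the photon energy:
E_photon = hf = (6.626×10⁻³⁴ J·s)(1.201e+15 Hz)
E_photon = 4.9669 eV

Then, the maximum kinetic energy:
KE_max = E_photon - φ = 4.9669 eV - 4.1 eV = 0.8669 eV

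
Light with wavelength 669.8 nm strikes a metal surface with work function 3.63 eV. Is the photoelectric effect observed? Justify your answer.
No

For photoemission, the photon energy must exceed the work function.

Photon energy: E = hc/λ = 1.8511 eV
Work function: φ = 3.63 eV

Since E_photon (1.8511 eV) < φ (3.63 eV), photoemission will NOT occur.
The threshold wavelength is λ₀ = hc/φ = 341.6 nm.
Since 669.8 nm > 341.6 nm, the photons lack sufficient energy.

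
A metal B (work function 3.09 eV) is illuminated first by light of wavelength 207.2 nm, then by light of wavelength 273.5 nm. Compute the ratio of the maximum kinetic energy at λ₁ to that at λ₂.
2.0051

Using Einstein's equation: KE_max = hc/λ - φ

For λ₁ = 207.2 nm:
E₁ = hc/λ₁ = 5.9838 eV
KE₁ = E₁ - φ = 5.9838 - 3.09 = 2.8938 eV

For λ₂ = 273.5 nm:
E₂ = hc/λ₂ = 4.5332 eV
KE₂ = E₂ - φ = 4.5332 - 3.09 = 1.4432 eV

Ratio: KE₁/KE₂ = 2.8938/1.4432 = 2.0051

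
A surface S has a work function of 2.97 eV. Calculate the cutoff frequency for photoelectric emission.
7.1814e+14 Hz

The threshold frequency is when the photon energy equals the work function:
hf₀ = φ

Solving for f₀:
f₀ = φ/h = (2.97 eV × 1.602×10⁻¹⁹ J/eV) / (6.626×10⁻³⁴ J·s)
f₀ = 7.1814e+14 Hz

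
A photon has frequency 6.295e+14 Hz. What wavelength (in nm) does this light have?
476.24 nm

Using the wave equation: c = fλ

Solving for wavelength:
λ = c/f = (3×10⁸ m/s) / (6.295e+14 Hz)
λ = 476.24 nm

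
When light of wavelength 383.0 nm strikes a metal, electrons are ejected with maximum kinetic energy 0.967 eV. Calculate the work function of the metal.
2.27 eV

From Einstein's photoelectric equation: KE_max = hf - φ = hc/λ - φ

Rearranging for φ:
φ = hc/λ - KE_max

Calculate photon energy:
E_photon = hc/λ = 3.2372 eV

Therefore:
φ = 3.2372 - 0.967 = 2.27 eV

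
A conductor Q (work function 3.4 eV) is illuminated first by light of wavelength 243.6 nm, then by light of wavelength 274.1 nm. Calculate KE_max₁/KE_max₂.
1.5042

Using Einstein's equation: KE_max = hc/λ - φ

For λ₁ = 243.6 nm:
E₁ = hc/λ₁ = 5.0897 eV
KE₁ = E₁ - φ = 5.0897 - 3.4 = 1.6897 eV

For λ₂ = 274.1 nm:
E₂ = hc/λ₂ = 4.5233 eV
KE₂ = E₂ - φ = 4.5233 - 3.4 = 1.1233 eV

Ratio: KE₁/KE₂ = 1.6897/1.1233 = 1.5042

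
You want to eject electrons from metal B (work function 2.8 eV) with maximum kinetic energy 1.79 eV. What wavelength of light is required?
270.12 nm

From Einstein's equation: KE_max = hc/λ - φ

Rearranging for λ:
hc/λ = KE_max + φ
λ = hc/(KE_max + φ)

Required photon energy:
E_photon = KE_max + φ = 1.79 + 2.8 = 4.59 eV

Required wavelength:
λ = hc/E_photon = (6.626×10⁻³⁴)(3×10⁸) / (4.59 × 1.602×10⁻¹⁹)
λ = 270.12 nm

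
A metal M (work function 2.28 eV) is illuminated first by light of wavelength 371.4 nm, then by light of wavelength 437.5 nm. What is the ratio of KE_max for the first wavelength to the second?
1.9105

Using Einstein's equation: KE_max = hc/λ - φ

For λ₁ = 371.4 nm:
E₁ = hc/λ₁ = 3.3383 eV
KE₁ = E₁ - φ = 3.3383 - 2.28 = 1.0583 eV

For λ₂ = 437.5 nm:
E₂ = hc/λ₂ = 2.8339 eV
KE₂ = E₂ - φ = 2.8339 - 2.28 = 0.5539 eV

Ratio: KE₁/KE₂ = 1.0583/0.5539 = 1.9105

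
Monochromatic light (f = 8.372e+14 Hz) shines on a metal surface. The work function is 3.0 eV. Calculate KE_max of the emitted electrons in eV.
0.4624 eV

Using Einstein's photoelectric equation: KE_max = hf - φ

First, calculate the photon energy:
E_photon = hf = (6.626×10⁻³⁴ J·s)(8.372e+14 Hz)
E_photon = 3.4624 eV

Then, the maximum kinetic energy:
KE_max = E_photon - φ = 3.4624 eV - 3.0 eV = 0.4624 eV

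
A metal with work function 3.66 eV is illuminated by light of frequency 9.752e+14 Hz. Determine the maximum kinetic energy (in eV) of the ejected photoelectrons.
0.3731 eV

Using Einstein's photoelectric equation: KE_max = hf - φ

First, calculate the photon energy:
E_photon = hf = (6.626×10⁻³⁴ J·s)(9.752e+14 Hz)
E_photon = 4.0331 eV

Then, the maximum kinetic energy:
KE_max = E_photon - φ = 4.0331 eV - 3.66 eV = 0.3731 eV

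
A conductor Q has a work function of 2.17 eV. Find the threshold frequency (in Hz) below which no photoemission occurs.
5.2470e+14 Hz

The threshold frequency is when the photon energy equals the work function:
hf₀ = φ

Solving for f₀:
f₀ = φ/h = (2.17 eV × 1.602×10⁻¹⁹ J/eV) / (6.626×10⁻³⁴ J·s)
f₀ = 5.2470e+14 Hz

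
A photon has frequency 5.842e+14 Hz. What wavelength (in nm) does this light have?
513.17 nm

Using the wave equation: c = fλ

Solving for wavelength:
λ = c/f = (3×10⁸ m/s) / (5.842e+14 Hz)
λ = 513.17 nm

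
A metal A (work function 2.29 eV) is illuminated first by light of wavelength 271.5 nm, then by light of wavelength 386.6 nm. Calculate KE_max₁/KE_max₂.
2.4826

Using Einstein's equation: KE_max = hc/λ - φ

For λ₁ = 271.5 nm:
E₁ = hc/λ₁ = 4.5666 eV
KE₁ = E₁ - φ = 4.5666 - 2.29 = 2.2766 eV

For λ₂ = 386.6 nm:
E₂ = hc/λ₂ = 3.2070 eV
KE₂ = E₂ - φ = 3.2070 - 2.29 = 0.9170 eV

Ratio: KE₁/KE₂ = 2.2766/0.9170 = 2.4826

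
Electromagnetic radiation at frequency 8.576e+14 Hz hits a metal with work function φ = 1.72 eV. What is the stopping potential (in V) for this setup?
1.8267 V

The stopping potential V_s satisfies: eV_s = KE_max

First, find KE_max using Einstein's equation:
E_photon = hf = (6.626×10⁻³⁴ J·s)(8.576e+14 Hz) = 3.5467 eV
KE_max = E_photon - φ = 3.5467 - 1.72 = 1.8267 eV

Since eV_s = KE_max:
V_s = KE_max/e = 1.8267 V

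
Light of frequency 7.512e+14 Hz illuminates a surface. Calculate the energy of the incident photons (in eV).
3.1067 eV

Using E = hf:

E = hf = (6.626×10⁻³⁴ J·s)(7.512e+14 Hz)
E = 3.1067 eV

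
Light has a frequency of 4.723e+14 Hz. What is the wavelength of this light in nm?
634.75 nm

Using the wave equation: c = fλ

Solving for wavelength:
λ = c/f = (3×10⁸ m/s) / (4.723e+14 Hz)
λ = 634.75 nm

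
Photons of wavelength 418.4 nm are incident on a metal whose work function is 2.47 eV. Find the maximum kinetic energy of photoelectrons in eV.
0.4933 eV

Using Einstein's photoelectric equation: KE_max = hf - φ = hc/λ - φ

First, calculate the photon energy:
E_photon = hc/λ = (6.626×10⁻³⁴ J·s)(3×10⁸ m/s) / (418.4×10⁻⁹ m)
E_photon = 2.9633 eV

Then, the maximum kinetic energy:
KE_max = E_photon - φ = 2.9633 eV - 2.47 eV = 0.4933 eV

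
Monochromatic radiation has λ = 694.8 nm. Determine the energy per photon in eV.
1.7845 eV

Using E = hf = hc/λ:

E = hc/λ = (6.626×10⁻³⁴ J·s)(3×10⁸ m/s) / (694.8×10⁻⁹ m)
E = 1.7845 eV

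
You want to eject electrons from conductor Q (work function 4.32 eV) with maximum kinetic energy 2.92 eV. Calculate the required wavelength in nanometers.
171.25 nm

From Einstein's equation: KE_max = hc/λ - φ

Rearranging for λ:
hc/λ = KE_max + φ
λ = hc/(KE_max + φ)

Required photon energy:
E_photon = KE_max + φ = 2.92 + 4.32 = 7.24 eV

Required wavelength:
λ = hc/E_photon = (6.626×10⁻³⁴)(3×10⁸) / (7.24 × 1.602×10⁻¹⁹)
λ = 171.25 nm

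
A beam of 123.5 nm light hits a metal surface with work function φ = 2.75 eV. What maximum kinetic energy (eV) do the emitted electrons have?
7.2892 eV

Using Einstein's photoelectric equation: KE_max = hf - φ = hc/λ - φ

First, calculate the photon energy:
E_photon = hc/λ = (6.626×10⁻³⁴ J·s)(3×10⁸ m/s) / (123.5×10⁻⁹ m)
E_photon = 10.0392 eV

Then, the maximum kinetic energy:
KE_max = E_photon - φ = 10.0392 eV - 2.75 eV = 7.2892 eV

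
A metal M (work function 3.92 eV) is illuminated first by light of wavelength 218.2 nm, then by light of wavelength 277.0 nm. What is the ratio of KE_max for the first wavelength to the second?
3.1695

Using Einstein's equation: KE_max = hc/λ - φ

For λ₁ = 218.2 nm:
E₁ = hc/λ₁ = 5.6821 eV
KE₁ = E₁ - φ = 5.6821 - 3.92 = 1.7621 eV

For λ₂ = 277.0 nm:
E₂ = hc/λ₂ = 4.4760 eV
KE₂ = E₂ - φ = 4.4760 - 3.92 = 0.5560 eV

Ratio: KE₁/KE₂ = 1.7621/0.5560 = 3.1695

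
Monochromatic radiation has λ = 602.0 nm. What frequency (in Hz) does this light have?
4.9799e+14 Hz

Using the wave equation: c = fλ

Solving for frequency:
f = c/λ = (3×10⁸ m/s) / (602.0×10⁻⁹ m)
f = 4.9799e+14 Hz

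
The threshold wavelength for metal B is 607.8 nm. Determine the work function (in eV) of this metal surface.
2.04 eV

At the threshold wavelength, photon energy equals work function:
φ = hc/λ₀

Calculating:
φ = (6.626×10⁻³⁴ J·s)(3×10⁸ m/s) / (607.8×10⁻⁹ m)
φ = 2.04 eV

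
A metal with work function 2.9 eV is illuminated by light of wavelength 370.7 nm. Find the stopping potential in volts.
0.4446 V

The stopping potential V_s satisfies: eV_s = KE_max

First, find KE_max using Einstein's equation:
E_photon = hc/λ = 3.3446 eV
KE_max = E_photon - φ = 3.3446 - 2.9 = 0.4446 eV

Since eV_s = KE_max:
V_s = KE_max/e = 0.4446 V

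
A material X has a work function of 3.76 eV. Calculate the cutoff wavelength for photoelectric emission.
329.75 nm

The threshold wavelength is when the photon energy equals the work function:
hc/λ₀ = φ

Solving for λ₀:
λ₀ = hc/φ = (6.626×10⁻³⁴ J·s)(3×10⁸ m/s) / (3.76 eV × 1.602×10⁻¹⁹ J/eV)
λ₀ = 329.75 nm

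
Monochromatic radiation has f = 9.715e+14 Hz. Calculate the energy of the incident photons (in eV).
4.0178 eV

Using E = hf:

E = hf = (6.626×10⁻³⁴ J·s)(9.715e+14 Hz)
E = 4.0178 eV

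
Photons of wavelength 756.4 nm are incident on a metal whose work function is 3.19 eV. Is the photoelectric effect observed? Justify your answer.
No

For photoemission, the photon energy must exceed the work function.

Photon energy: E = hc/λ = 1.6391 eV
Work function: φ = 3.19 eV

Since E_photon (1.6391 eV) < φ (3.19 eV), photoemission will NOT occur.
The threshold wavelength is λ₀ = hc/φ = 388.7 nm.
Since 756.4 nm > 388.7 nm, the photons lack sufficient energy.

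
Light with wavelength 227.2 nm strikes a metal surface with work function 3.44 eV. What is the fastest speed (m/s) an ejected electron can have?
8.4233e+05 m/s

First, find the maximum kinetic energy:
E_photon = hc/λ = 5.4571 eV
KE_max = E_photon - φ = 5.4571 - 3.44 = 2.0171 eV

Convert to Joules: KE_max = 2.0171 × 1.602×10⁻¹⁹ J = 3.2317e-19 J

Then use KE = ½mv² to find velocity:
v = √(2·KE/m) = √(2 × 3.2317e-19 J / 9.109e-31 kg)
v = 8.4233e+05 m/s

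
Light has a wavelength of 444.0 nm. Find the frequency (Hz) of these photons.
6.7521e+14 Hz

Using the wave equation: c = fλ

Solving for frequency:
f = c/λ = (3×10⁸ m/s) / (444.0×10⁻⁹ m)
f = 6.7521e+14 Hz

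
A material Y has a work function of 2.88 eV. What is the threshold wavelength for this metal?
430.50 nm

The threshold wavelength is when the photon energy equals the work function:
hc/λ₀ = φ

Solving for λ₀:
λ₀ = hc/φ = (6.626×10⁻³⁴ J·s)(3×10⁸ m/s) / (2.88 eV × 1.602×10⁻¹⁹ J/eV)
λ₀ = 430.50 nm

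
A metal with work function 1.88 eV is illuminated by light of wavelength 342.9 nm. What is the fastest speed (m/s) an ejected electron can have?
7.8139e+05 m/s

First, find the maximum kinetic energy:
E_photon = hc/λ = 3.6158 eV
KE_max = E_photon - φ = 3.6158 - 1.88 = 1.7358 eV

Convert to Joules: KE_max = 1.7358 × 1.602×10⁻¹⁹ J = 2.7810e-19 J

Then use KE = ½mv² to find velocity:
v = √(2·KE/m) = √(2 × 2.7810e-19 J / 9.109e-31 kg)
v = 7.8139e+05 m/s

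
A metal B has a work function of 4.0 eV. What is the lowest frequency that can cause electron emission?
9.6720e+14 Hz

The threshold frequency is when the photon energy equals the work function:
hf₀ = φ

Solving for f₀:
f₀ = φ/h = (4.0 eV × 1.602×10⁻¹⁹ J/eV) / (6.626×10⁻³⁴ J·s)
f₀ = 9.6720e+14 Hz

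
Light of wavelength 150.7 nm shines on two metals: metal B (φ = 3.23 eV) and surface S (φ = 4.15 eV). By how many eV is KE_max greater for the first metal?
0.9200 eV

Using KE_max = hc/λ - φ for each metal:

Photon energy: E = hc/λ = 8.2272 eV

For metal B (φ₁ = 3.23 eV):
KE₁ = E - φ₁ = 8.2272 - 3.23 = 4.9972 eV

For surface S (φ₂ = 4.15 eV):
KE₂ = E - φ₂ = 8.2272 - 4.15 = 4.0772 eV

Difference:
ΔKE = KE₁ - KE₂ = 4.9972 - 4.0772 = 0.9200 eV

Note: The difference equals the difference in work functions: 4.15 - 3.23 = 0.92 eV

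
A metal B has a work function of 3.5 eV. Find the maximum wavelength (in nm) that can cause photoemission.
354.24 nm

The threshold wavelength is when the photon energy equals the work function:
hc/λ₀ = φ

Solving for λ₀:
λ₀ = hc/φ = (6.626×10⁻³⁴ J·s)(3×10⁸ m/s) / (3.5 eV × 1.602×10⁻¹⁹ J/eV)
λ₀ = 354.24 nm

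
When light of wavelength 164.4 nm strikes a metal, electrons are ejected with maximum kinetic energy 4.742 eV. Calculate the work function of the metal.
2.80 eV

From Einstein's photoelectric equation: KE_max = hf - φ = hc/λ - φ

Rearranging for φ:
φ = hc/λ - KE_max

Calculate photon energy:
E_photon = hc/λ = 7.5416 eV

Therefore:
φ = 7.5416 - 4.742 = 2.80 eV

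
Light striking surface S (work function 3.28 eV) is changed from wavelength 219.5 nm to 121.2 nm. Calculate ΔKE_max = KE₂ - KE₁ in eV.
4.5812 eV

Using Einstein's equation: KE_max = hc/λ - φ

For λ₁ = 219.5 nm:
KE₁ = hc/λ₁ - φ = 5.6485 - 3.28 = 2.3685 eV

For λ₂ = 121.2 nm:
KE₂ = hc/λ₂ - φ = 10.2297 - 3.28 = 6.9497 eV

Change in KE:
ΔKE = KE₂ - KE₁ = 6.9497 - 2.3685 = 4.5812 eV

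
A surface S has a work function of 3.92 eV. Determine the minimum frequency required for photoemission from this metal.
9.4785e+14 Hz

The threshold frequency is when the photon energy equals the work function:
hf₀ = φ

Solving for f₀:
f₀ = φ/h = (3.92 eV × 1.602×10⁻¹⁹ J/eV) / (6.626×10⁻³⁴ J·s)
f₀ = 9.4785e+14 Hz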